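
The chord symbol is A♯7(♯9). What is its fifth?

E♯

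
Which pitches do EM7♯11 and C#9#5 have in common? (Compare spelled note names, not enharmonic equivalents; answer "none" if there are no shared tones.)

B – D♯

EM7♯11 = E, G♯, B, D♯, A♯.
C#9#5 = C♯, E♯, G𝄪, B, D♯.
Shared: B, D♯.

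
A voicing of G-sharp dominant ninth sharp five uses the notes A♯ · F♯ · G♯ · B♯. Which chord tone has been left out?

D𝄪

The full G-sharp dominant ninth sharp five chord is G♯, B♯, D𝄪, F♯, A♯.
Comparing with the voicing, the augmented 5th (5th) — D𝄪 — is absent.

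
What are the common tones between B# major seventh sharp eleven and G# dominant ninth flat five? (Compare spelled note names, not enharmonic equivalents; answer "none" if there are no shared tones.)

B# major seventh sharp eleven: B-sharp D-double-sharp F-double-sharp A-double-sharp E-double-sharp
G# dominant ninth flat five: G-sharp B-sharp D F-sharp A-sharp
Common to both → B-sharp.

B-sharp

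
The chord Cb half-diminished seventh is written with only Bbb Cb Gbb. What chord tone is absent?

Ebb

Cb half-diminished seventh = Cb, Ebb, Gbb, Bbb. The voicing lacks the 3rd (minor 3rd), Ebb.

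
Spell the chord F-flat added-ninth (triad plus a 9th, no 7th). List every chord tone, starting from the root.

Root F-flat, quality added-ninth:
Root: F-flat
Major 3rd (3rd): A-flat
Perfect 5th (5th): C-flat
Major 9th (9th): G-flat

F-flat – A-flat – C-flat – G-flat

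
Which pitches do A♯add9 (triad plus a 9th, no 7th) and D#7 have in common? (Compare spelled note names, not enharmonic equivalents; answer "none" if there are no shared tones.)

A♯

A♯add9 = A♯, C𝄪, E♯, B♯.
D#7 = D♯, F𝄪, A♯, C♯.
Shared: A♯.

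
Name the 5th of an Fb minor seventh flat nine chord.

Cb

Root of Fb minor seventh flat nine = Fb. The 5th is a perfect 5th: Fb up a perfect 5th → Cb.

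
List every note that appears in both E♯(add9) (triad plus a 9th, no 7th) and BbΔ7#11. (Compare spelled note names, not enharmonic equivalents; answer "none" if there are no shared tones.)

none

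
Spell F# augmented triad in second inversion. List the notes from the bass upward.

In root position, F# augmented triad is F-sharp–A-sharp–C-double-sharp.
Second inversion puts the fifth (C-double-sharp) in the bass.

C-double-sharp – F-sharp – A-sharp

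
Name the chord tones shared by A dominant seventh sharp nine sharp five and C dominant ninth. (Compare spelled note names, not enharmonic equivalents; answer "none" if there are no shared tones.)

A dominant seventh sharp nine sharp five = A, C-sharp, E-sharp, G, B-sharp.
C dominant ninth = C, E, G, B-flat, D.
Shared: G.

G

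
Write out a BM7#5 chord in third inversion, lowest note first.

In root position, BM7#5 is B–D#–F##–A#.
Third inversion puts the seventh (A#) in the bass.

A#, B, D#, F##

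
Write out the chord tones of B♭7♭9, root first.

B♭7♭9: dominant seventh flat nine on Bb.
Root: Bb
Major 3rd (3rd): D
Perfect 5th (5th): F
Minor 7th (7th): Ab
Minor 9th (9th): Cb

Bb D F Ab Cb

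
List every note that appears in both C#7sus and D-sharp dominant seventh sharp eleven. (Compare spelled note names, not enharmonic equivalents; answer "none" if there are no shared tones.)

C#7sus: C♯ F♯ G♯ B
D-sharp dominant seventh sharp eleven: D♯ F𝄪 A♯ C♯ G𝄪
Common to both → C♯.

C♯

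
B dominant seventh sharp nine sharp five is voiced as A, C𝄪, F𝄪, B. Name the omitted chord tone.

The full B dominant seventh sharp nine sharp five chord is B, D♯, F𝄪, A, C𝄪.
Comparing with the voicing, the major 3rd (3rd) — D♯ — is absent.

D♯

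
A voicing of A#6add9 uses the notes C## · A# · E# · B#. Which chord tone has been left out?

The full A#6add9 chord is A#, C##, E#, F##, B#.
Comparing with the voicing, the major 6th (6th) — F## — is absent.

F##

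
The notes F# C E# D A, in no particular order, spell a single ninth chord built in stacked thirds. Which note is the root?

Stacking in thirds gives D – F# – A – C – E#, so D is the root — D dominant seventh sharp nine.

D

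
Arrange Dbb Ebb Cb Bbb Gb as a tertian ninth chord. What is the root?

Arranged so that each adjacent pair is a third by letter name: Cb – Ebb – Gb – Bbb – Dbb.
The bottom of that stack, Cb, is the root (this is Cb minor seventh flat nine).

Cb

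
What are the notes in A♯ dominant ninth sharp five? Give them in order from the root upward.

A#  C##  E##  G#  B#

A♯ dominant ninth sharp five is a dominant ninth sharp five built on A#.
Root: A#
Major 3rd (3rd): C##
Augmented 5th (5th): E##
Minor 7th (7th): G#
Major 9th (9th): B#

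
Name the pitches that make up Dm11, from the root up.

D, F, A, C, E, G

Dm11 is a minor eleventh built on D.
root → D
3rd (minor 3rd) → F
5th (perfect 5th) → A
7th (minor 7th) → C
9th (major 9th) → E
11th (perfect 11th) → G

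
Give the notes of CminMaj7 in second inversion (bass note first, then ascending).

CminMaj7 = C–Eb–G–B; second inversion → fifth (G) lowest.

G – B – C – Eb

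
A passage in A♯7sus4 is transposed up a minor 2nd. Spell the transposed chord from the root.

B, E, F#, A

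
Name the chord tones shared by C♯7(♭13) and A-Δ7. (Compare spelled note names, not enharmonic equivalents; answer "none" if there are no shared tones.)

G# – A

C♯7(♭13) = C#, E#, G#, B, A.
A-Δ7 = A, C, E, G#.
Shared: G#, A.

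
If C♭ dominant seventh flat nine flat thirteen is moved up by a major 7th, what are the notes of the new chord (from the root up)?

Bb – D – F – Ab – Cb – Gb

Cb up a major 7th → Bb. New chord: Bb dominant seventh flat nine flat thirteen.
- root: Bb
- major 3rd: D
- perfect 5th: F
- minor 7th: Ab
- minor 9th: Cb
- minor 13th: Gb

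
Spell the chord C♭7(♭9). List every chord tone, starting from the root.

Root Cb, quality dominant seventh flat nine:
- root: Cb
- major 3rd: Eb
- perfect 5th: Gb
- minor 7th: Bbb
- minor 9th: Dbb

Cb, Eb, Gb, Bbb, Dbb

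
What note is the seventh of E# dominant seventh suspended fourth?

D♯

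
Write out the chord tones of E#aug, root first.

E#  G##  B##

E#aug is an augmented triad built on E#.
Root: E#
Major 3rd (3rd): G##
Augmented 5th (5th): B##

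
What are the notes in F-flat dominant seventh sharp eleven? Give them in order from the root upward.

F-flat, A-flat, C-flat, E-double-flat, B-flat

F-flat dominant seventh sharp eleven: dominant seventh sharp eleven on F-flat.
F-flat — root
A-flat — major 3rd
C-flat — perfect 5th
E-double-flat — minor 7th
B-flat — augmented 11th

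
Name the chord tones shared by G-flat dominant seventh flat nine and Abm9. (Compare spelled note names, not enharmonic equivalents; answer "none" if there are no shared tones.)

G-flat dominant seventh flat nine = Gb, Bb, Db, Fb, Abb.
Abm9 = Ab, Cb, Eb, Gb, Bb.
Shared: Gb, Bb.

Gb Bb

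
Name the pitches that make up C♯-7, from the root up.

C♯-7: minor seventh on C#.
C# — root
E — minor 3rd
G# — perfect 5th
B — minor 7th

C#, E, G#, B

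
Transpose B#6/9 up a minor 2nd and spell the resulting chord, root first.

Transposed root: B♯ → C♯ (minor 2nd up). So we spell C♯ six-nine:
Root: C♯
Major 3rd (3rd): E♯
Perfect 5th (5th): G♯
Major 6th (6th): A♯
Major 9th (9th): D♯

C♯ E♯ G♯ A♯ D♯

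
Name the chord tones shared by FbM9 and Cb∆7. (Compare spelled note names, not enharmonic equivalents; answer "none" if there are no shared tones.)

Cb, Eb, Gb

FbM9 = Fb, Ab, Cb, Eb, Gb.
Cb∆7 = Cb, Eb, Gb, Bb.
Shared: Cb, Eb, Gb.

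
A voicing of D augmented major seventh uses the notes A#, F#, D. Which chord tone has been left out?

The full D augmented major seventh chord is D, F#, A#, C#.
Comparing with the voicing, the major 7th (7th) — C# — is absent.

C#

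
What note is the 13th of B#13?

G𝄪

Root of B#13 = B♯. The 13th is a major 13th: B♯ up a major 13th → G𝄪.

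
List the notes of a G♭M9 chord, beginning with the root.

Gb – Bb – Db – F – Ab

G♭M9: major ninth on Gb.
- root: Gb
- major 3rd: Bb
- perfect 5th: Db
- major 7th: F
- major 9th: Ab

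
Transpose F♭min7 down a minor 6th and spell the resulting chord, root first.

Ab  Cb  Eb  Gb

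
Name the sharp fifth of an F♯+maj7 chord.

C##

Root of F♯+maj7 = F#. The 5th is an augmented 5th: F# up an augmented 5th → C##.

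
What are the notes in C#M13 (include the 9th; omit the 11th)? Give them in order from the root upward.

Root C#, quality major thirteenth:
root → C#
3rd (major 3rd) → E#
5th (perfect 5th) → G#
7th (major 7th) → B#
9th (major 9th) → D#
13th (major 13th) → A#

C#  E#  G#  B#  D#  A#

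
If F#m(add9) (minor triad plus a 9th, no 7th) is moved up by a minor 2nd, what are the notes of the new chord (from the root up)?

Transposed root: F# → G (minor 2nd up). So we spell G minor added-ninth:
Root: G
Minor 3rd (3rd): Bb
Perfect 5th (5th): D
Major 9th (9th): A

G, Bb, D, A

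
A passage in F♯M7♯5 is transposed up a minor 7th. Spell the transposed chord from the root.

E, G#, B#, D#

Transposed root: F# → E (minor 7th up). So we spell E augmented major seventh:
Root: E
Major 3rd (3rd): G#
Augmented 5th (5th): B#
Major 7th (7th): D#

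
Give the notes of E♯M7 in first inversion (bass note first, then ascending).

E♯M7 = E#–G##–B#–D##; first inversion → third (G##) lowest.

G##  B#  D##  E#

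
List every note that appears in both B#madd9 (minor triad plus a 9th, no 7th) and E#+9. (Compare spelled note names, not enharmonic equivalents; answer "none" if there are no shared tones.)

B#madd9 = B♯, D♯, F𝄪, C𝄪.
E#+9 = E♯, G𝄪, B𝄪, D♯, F𝄪.
Shared: D♯, F𝄪.

D♯  F𝄪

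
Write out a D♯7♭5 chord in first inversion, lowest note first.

D♯7♭5 = D#–F##–A–C#; first inversion → third (F##) lowest.

F## A C# D#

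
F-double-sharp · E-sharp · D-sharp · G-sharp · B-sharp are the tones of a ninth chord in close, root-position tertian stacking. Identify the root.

E-sharp

Arranged so that each adjacent pair is a third by letter name: E-sharp – G-sharp – B-sharp – D-sharp – F-double-sharp.
The bottom of that stack, E-sharp, is the root (this is E-sharp minor ninth).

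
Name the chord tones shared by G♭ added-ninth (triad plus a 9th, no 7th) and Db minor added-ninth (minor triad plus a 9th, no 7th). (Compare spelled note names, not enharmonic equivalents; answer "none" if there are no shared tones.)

G♭ added-ninth = G-flat, B-flat, D-flat, A-flat.
Db minor added-ninth = D-flat, F-flat, A-flat, E-flat.
Shared: D-flat, A-flat.

D-flat  A-flat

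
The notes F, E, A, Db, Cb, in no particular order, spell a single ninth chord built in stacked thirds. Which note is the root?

Stacking in thirds gives Db – F – A – Cb – E, so Db is the root — Db dominant seventh sharp nine sharp five.

Db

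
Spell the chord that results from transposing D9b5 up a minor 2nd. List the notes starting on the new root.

Eb, G, Bbb, Db, F

A minor 2nd up from D is Eb, so the new chord is Eb dominant ninth flat five.
- root: Eb
- major 3rd: G
- diminished 5th: Bbb
- minor 7th: Db
- major 9th: F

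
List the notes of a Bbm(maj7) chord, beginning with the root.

Bbm(maj7) is a minor-major seventh built on Bb.
Root: Bb
Minor 3rd (3rd): Db
Perfect 5th (5th): F
Major 7th (7th): A

Bb  Db  F  A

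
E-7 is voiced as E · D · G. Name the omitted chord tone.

B

The full E-7 chord is E, G, B, D.
Comparing with the voicing, the perfect 5th (5th) — B — is absent.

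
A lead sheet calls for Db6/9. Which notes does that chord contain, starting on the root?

Db F Ab Bb Eb

Root Db, quality six-nine:
Root: Db
Major 3rd (3rd): F
Perfect 5th (5th): Ab
Major 6th (6th): Bb
Major 9th (9th): Eb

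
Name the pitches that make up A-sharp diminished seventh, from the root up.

A-sharp, C-sharp, E, G

A-sharp diminished seventh is a diminished seventh built on A-sharp.
- root: A-sharp
- minor 3rd: C-sharp
- diminished 5th: E
- diminished 7th: G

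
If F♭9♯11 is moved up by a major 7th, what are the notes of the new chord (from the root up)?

E♭, G, B♭, D♭, F, A

A major 7th up from F♭ is E♭, so the new chord is E♭ dominant ninth sharp eleven.
root → E♭
3rd (major 3rd) → G
5th (perfect 5th) → B♭
7th (minor 7th) → D♭
9th (major 9th) → F
11th (augmented 11th) → A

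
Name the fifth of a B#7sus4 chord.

B#7sus4 is built on B♯; its 5th is a perfect 5th above the root.
A fifth above B uses the letter F, and the perfect 5th above B♯ is F𝄪.

F𝄪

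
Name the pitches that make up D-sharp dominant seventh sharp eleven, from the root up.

D-sharp dominant seventh sharp eleven is a dominant seventh sharp eleven built on D#.
Root: D#
Major 3rd (3rd): F##
Perfect 5th (5th): A#
Minor 7th (7th): C#
Augmented 11th (11th): G##

D#, F##, A#, C#, G##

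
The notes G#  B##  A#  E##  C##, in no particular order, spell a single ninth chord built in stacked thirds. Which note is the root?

A#

Arranged so that each adjacent pair is a third by letter name: A# – C## – E## – G# – B##.
The bottom of that stack, A#, is the root (this is A# dominant seventh sharp nine sharp five).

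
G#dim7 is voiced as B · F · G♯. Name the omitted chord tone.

The full G#dim7 chord is G♯, B, D, F.
Comparing with the voicing, the diminished 5th (5th) — D — is absent.

D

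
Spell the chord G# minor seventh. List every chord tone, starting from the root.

G# – B – D# – F#

G# minor seventh is a minor seventh built on G#.
- root: G#
- minor 3rd: B
- perfect 5th: D#
- minor 7th: F#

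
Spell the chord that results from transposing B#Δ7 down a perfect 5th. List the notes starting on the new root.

E♯ – G𝄪 – B♯ – D𝄪

B♯ down a perfect 5th → E♯. New chord: E♯ major seventh.
root → E♯
3rd (major 3rd) → G𝄪
5th (perfect 5th) → B♯
7th (major 7th) → D𝄪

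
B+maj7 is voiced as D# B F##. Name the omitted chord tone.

The full B+maj7 chord is B, D#, F##, A#.
Comparing with the voicing, the major 7th (7th) — A# — is absent.

A#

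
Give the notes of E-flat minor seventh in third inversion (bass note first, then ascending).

Db, Eb, Gb, Bb

E-flat minor seventh = Eb–Gb–Bb–Db; third inversion → seventh (Db) lowest.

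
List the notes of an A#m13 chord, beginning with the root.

Root A#, quality minor thirteenth:
A# — root
C# — minor 3rd
E# — perfect 5th
G# — minor 7th
B# — major 9th
D# — perfect 11th
F## — major 13th

A# – C# – E# – G# – B# – D# – F##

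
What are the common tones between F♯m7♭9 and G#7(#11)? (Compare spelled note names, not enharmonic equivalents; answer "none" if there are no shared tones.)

F#

F♯m7♭9: F# A C# E G
G#7(#11): G# B# D# F# C##
Common to both → F#.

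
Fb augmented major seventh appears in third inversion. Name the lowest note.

E-flat

Fb augmented major seventh in root position is F-flat–A-flat–C–E-flat.
Third inversion places the seventh in the bass, which is E-flat.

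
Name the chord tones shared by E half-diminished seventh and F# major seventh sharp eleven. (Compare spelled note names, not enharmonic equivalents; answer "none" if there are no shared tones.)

none

E half-diminished seventh: E G B-flat D
F# major seventh sharp eleven: F-sharp A-sharp C-sharp E-sharp B-sharp
Common to both → none.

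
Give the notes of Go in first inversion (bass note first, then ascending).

B♭ D♭ G

In root position, Go is G–B♭–D♭.
First inversion puts the third (B♭) in the bass.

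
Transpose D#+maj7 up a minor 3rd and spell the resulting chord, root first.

F#, A#, C##, E#

A minor 3rd up from D# is F#, so the new chord is F# augmented major seventh.
- root: F#
- major 3rd: A#
- augmented 5th: C##
- major 7th: E#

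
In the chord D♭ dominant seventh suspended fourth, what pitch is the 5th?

Root of D♭ dominant seventh suspended fourth = D-flat. The 5th is a perfect 5th: D-flat up a perfect 5th → A-flat.

A-flat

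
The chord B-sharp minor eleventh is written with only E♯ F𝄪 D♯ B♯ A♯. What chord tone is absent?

B-sharp minor eleventh = B♯, D♯, F𝄪, A♯, C𝄪, E♯. The voicing lacks the 9th (major 9th), C𝄪.

C𝄪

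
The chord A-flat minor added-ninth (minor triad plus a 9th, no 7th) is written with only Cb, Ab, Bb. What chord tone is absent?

Eb

The full A-flat minor added-ninth chord is Ab, Cb, Eb, Bb.
Comparing with the voicing, the perfect 5th (5th) — Eb — is absent.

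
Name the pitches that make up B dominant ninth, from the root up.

B, D-sharp, F-sharp, A, C-sharp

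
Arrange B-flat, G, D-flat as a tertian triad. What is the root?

G

Stacking in thirds gives G – B-flat – D-flat, so G is the root — G diminished triad.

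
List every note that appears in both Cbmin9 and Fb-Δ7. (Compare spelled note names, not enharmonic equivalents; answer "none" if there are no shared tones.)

Cbmin9: Cb Ebb Gb Bbb Db
Fb-Δ7: Fb Abb Cb Eb
Common to both → Cb.

Cb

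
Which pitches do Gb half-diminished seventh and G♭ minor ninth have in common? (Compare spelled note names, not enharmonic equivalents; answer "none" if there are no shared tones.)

Gb  Bbb  Fb

Gb half-diminished seventh: Gb Bbb Dbb Fb
G♭ minor ninth: Gb Bbb Db Fb Ab
Common to both → Gb, Bbb, Fb.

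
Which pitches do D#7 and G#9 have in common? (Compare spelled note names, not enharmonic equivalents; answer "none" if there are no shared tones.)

D#7 = D#, F##, A#, C#.
G#9 = G#, B#, D#, F#, A#.
Shared: D#, A#.

D#, A#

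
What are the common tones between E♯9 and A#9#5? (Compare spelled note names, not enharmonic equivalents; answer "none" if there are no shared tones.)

B#

E♯9: E# G## B# D# F##
A#9#5: A# C## E## G# B#
Common to both → B#.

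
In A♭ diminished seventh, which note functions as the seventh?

A♭ diminished seventh is built on Ab; its 7th is a diminished 7th above the root.
A seventh above A uses the letter G, and the diminished 7th above Ab is Gbb.

Gbb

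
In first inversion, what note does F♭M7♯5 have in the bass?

Ab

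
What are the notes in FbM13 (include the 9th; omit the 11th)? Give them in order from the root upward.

FbM13 is a major thirteenth built on Fb.
- root: Fb
- major 3rd: Ab
- perfect 5th: Cb
- major 7th: Eb
- major 9th: Gb
- major 13th: Db

Fb Ab Cb Eb Gb Db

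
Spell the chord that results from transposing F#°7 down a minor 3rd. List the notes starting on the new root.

A minor 3rd down from F♯ is D♯, so the new chord is D♯ diminished seventh.
Root: D♯
Minor 3rd (3rd): F♯
Diminished 5th (5th): A
Diminished 7th (7th): C

D♯, F♯, A, C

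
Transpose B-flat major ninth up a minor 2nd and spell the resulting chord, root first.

C-flat E-flat G-flat B-flat D-flat

B-flat up a minor 2nd → C-flat. New chord: C-flat major ninth.
Root: C-flat
Major 3rd (3rd): E-flat
Perfect 5th (5th): G-flat
Major 7th (7th): B-flat
Major 9th (9th): D-flat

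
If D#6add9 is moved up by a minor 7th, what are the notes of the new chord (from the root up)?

C# E# G# A# D#

D# up a minor 7th → C#. New chord: C# six-nine.
root → C#
3rd (major 3rd) → E#
5th (perfect 5th) → G#
6th (major 6th) → A#
9th (major 9th) → D#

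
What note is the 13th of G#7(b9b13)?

E

G#7(b9b13) is built on G#; its 13th is a minor 13th above the root.
A sixth above G uses the letter E, and the minor 13th above G# is E.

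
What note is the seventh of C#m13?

Root of C#m13 = C#. The 7th is a minor 7th: C# up a minor 7th → B.

B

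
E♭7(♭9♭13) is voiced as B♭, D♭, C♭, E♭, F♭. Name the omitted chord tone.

E♭7(♭9♭13) = E♭, G, B♭, D♭, F♭, C♭. The voicing lacks the 3rd (major 3rd), G.

G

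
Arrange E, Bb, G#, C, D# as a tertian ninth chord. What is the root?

Arranged so that each adjacent pair is a third by letter name: C – E – G# – Bb – D#.
The bottom of that stack, C, is the root (this is C dominant seventh sharp nine sharp five).

C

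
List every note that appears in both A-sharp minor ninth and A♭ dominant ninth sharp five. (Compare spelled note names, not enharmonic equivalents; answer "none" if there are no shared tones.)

A-sharp minor ninth = A-sharp, C-sharp, E-sharp, G-sharp, B-sharp.
A♭ dominant ninth sharp five = A-flat, C, E, G-flat, B-flat.
Shared: none.

none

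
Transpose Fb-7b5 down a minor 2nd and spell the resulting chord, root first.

E♭ – G♭ – B𝄫 – D♭

Transposed root: F♭ → E♭ (minor 2nd down). So we spell E♭ half-diminished seventh:
root → E♭
3rd (minor 3rd) → G♭
5th (diminished 5th) → B𝄫
7th (minor 7th) → D♭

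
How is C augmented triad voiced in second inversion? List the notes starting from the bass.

G#, C, E

C augmented triad = C–E–G#; second inversion → fifth (G#) lowest.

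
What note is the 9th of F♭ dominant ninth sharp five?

Gb

Root of F♭ dominant ninth sharp five = Fb. The 9th is a major 9th: Fb up a major 9th → Gb.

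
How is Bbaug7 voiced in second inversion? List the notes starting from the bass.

F♯, A♭, B♭, D

In root position, Bbaug7 is B♭–D–F♯–A♭.
Second inversion puts the fifth (F♯) in the bass.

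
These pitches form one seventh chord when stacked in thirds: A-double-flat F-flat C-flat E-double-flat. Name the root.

F-flat

Arranged so that each adjacent pair is a third by letter name: F-flat – A-double-flat – C-flat – E-double-flat.
The bottom of that stack, F-flat, is the root (this is F-flat minor seventh).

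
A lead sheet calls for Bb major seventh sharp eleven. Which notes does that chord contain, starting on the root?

B-flat – D – F – A – E

Bb major seventh sharp eleven: major seventh sharp eleven on B-flat.
B-flat — root
D — major 3rd
F — perfect 5th
A — major 7th
E — augmented 11th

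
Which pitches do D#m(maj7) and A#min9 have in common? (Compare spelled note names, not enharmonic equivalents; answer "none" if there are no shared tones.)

A#

D#m(maj7): D# F# A# C##
A#min9: A# C# E# G# B#
Common to both → A#.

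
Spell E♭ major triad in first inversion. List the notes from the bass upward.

E♭ major triad = E♭–G–B♭; first inversion → third (G) lowest.

G, B♭, E♭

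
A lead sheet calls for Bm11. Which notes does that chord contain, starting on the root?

Root B, quality minor eleventh:
root → B
3rd (minor 3rd) → D
5th (perfect 5th) → F♯
7th (minor 7th) → A
9th (major 9th) → C♯
11th (perfect 11th) → E

B, D, F♯, A, C♯, E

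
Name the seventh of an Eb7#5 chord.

Db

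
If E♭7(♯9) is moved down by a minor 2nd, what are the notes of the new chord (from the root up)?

Transposed root: Eb → D (minor 2nd down). So we spell D dominant seventh sharp nine:
root → D
3rd (major 3rd) → F#
5th (perfect 5th) → A
7th (minor 7th) → C
9th (augmented 9th) → E#

D, F#, A, C, E#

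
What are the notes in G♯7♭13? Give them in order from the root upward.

G♯ B♯ D♯ F♯ E

Root G♯, quality dominant seventh flat thirteen:
- root: G♯
- major 3rd: B♯
- perfect 5th: D♯
- minor 7th: F♯
- minor 13th: E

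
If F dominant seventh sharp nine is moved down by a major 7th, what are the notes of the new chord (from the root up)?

Transposed root: F → G-flat (major 7th down). So we spell G-flat dominant seventh sharp nine:
root → G-flat
3rd (major 3rd) → B-flat
5th (perfect 5th) → D-flat
7th (minor 7th) → F-flat
9th (augmented 9th) → A

G-flat, B-flat, D-flat, F-flat, A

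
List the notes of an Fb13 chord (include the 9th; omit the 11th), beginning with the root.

Fb13 is a dominant thirteenth built on Fb.
Fb — root
Ab — major 3rd
Cb — perfect 5th
Ebb — minor 7th
Gb — major 9th
Db — major 13th

Fb – Ab – Cb – Ebb – Gb – Db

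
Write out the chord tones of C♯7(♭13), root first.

Root C#, quality dominant seventh flat thirteen:
C# — root
E# — major 3rd
G# — perfect 5th
B — minor 7th
A — minor 13th

C#, E#, G#, B, A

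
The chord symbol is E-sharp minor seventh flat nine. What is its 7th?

D-sharp

E-sharp minor seventh flat nine is built on E-sharp; its 7th is a minor 7th above the root.
A seventh above E uses the letter D, and the minor 7th above E-sharp is D-sharp.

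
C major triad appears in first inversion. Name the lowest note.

E

C major triad in root position is C–E–G.
First inversion places the third in the bass, which is E.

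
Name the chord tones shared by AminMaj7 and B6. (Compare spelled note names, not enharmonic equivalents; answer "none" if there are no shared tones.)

AminMaj7: A C E G♯
B6: B D♯ F♯ G♯
Common to both → G♯.

G♯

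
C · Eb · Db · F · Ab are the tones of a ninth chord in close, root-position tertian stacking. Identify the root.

Db

Arranged so that each adjacent pair is a third by letter name: Db – F – Ab – C – Eb.
The bottom of that stack, Db, is the root (this is Db major ninth).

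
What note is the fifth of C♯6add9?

C♯6add9 is built on C#; its 5th is a perfect 5th above the root.
A fifth above C uses the letter G, and the perfect 5th above C# is G#.

G#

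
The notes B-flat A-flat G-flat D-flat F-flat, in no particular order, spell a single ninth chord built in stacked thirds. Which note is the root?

Arranged so that each adjacent pair is a third by letter name: G-flat – B-flat – D-flat – F-flat – A-flat.
The bottom of that stack, G-flat, is the root (this is G-flat dominant ninth).

G-flat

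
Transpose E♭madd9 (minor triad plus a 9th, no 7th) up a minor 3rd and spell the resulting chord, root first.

A minor 3rd up from E♭ is G♭, so the new chord is G♭ minor added-ninth.
G♭ — root
B𝄫 — minor 3rd
D♭ — perfect 5th
A♭ — major 9th

G♭ B𝄫 D♭ A♭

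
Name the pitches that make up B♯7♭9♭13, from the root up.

B#, D##, F##, A#, C#, G#

B♯7♭9♭13 is a dominant seventh flat nine flat thirteen built on B#.
- root: B#
- major 3rd: D##
- perfect 5th: F##
- minor 7th: A#
- minor 9th: C#
- minor 13th: G#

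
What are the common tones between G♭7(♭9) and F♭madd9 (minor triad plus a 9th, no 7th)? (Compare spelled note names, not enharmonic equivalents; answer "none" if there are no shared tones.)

Gb Fb Abb

G♭7(♭9) = Gb, Bb, Db, Fb, Abb.
F♭madd9 = Fb, Abb, Cb, Gb.
Shared: Gb, Fb, Abb.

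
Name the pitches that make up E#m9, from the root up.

Root E#, quality minor ninth:
root → E#
3rd (minor 3rd) → G#
5th (perfect 5th) → B#
7th (minor 7th) → D#
9th (major 9th) → F##

E#, G#, B#, D#, F##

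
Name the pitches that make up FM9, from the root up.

F  A  C  E  G

FM9: major ninth on F.
root → F
3rd (major 3rd) → A
5th (perfect 5th) → C
7th (major 7th) → E
9th (major 9th) → G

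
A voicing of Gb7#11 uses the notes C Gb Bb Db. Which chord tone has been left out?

The full Gb7#11 chord is Gb, Bb, Db, Fb, C.
Comparing with the voicing, the minor 7th (7th) — Fb — is absent.

Fb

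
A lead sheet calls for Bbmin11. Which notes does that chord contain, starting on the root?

Bb Db F Ab C Eb

Bbmin11 is a minor eleventh built on Bb.
Root: Bb
Minor 3rd (3rd): Db
Perfect 5th (5th): F
Minor 7th (7th): Ab
Major 9th (9th): C
Perfect 11th (11th): Eb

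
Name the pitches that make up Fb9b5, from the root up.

Fb9b5 is a dominant ninth flat five built on Fb.
- root: Fb
- major 3rd: Ab
- diminished 5th: Cbb
- minor 7th: Ebb
- major 9th: Gb

Fb  Ab  Cbb  Ebb  Gb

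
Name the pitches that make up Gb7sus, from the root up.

Gb – Cb – Db – Fb

Root Gb, quality dominant seventh suspended fourth:
Gb — root
Cb — perfect 4th
Db — perfect 5th
Fb — minor 7th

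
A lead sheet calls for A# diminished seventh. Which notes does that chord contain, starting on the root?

A-sharp, C-sharp, E, G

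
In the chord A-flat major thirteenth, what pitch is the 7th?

G

A-flat major thirteenth is built on A-flat; its 7th is a major 7th above the root.
A seventh above A uses the letter G, and the major 7th above A-flat is G.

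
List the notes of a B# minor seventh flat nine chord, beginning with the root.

B# – D# – F## – A# – C#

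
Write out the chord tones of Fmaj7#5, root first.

F, A, C#, E

Fmaj7#5 is an augmented major seventh built on F.
root → F
3rd (major 3rd) → A
5th (augmented 5th) → C#
7th (major 7th) → E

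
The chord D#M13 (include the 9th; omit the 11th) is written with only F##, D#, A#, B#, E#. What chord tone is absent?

The full D#M13 chord is D#, F##, A#, C##, E#, B#.
Comparing with the voicing, the major 7th (7th) — C## — is absent.

C##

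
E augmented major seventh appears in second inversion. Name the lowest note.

E augmented major seventh in root position is E–G#–B#–D#.
Second inversion places the fifth in the bass, which is B#.

B#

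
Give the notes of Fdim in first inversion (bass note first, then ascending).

In root position, Fdim is F–Ab–Cb.
First inversion puts the third (Ab) in the bass.

Ab, Cb, F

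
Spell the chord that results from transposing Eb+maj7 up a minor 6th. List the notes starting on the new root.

Transposed root: Eb → Cb (minor 6th up). So we spell Cb augmented major seventh:
root → Cb
3rd (major 3rd) → Eb
5th (augmented 5th) → G
7th (major 7th) → Bb

Cb Eb G Bb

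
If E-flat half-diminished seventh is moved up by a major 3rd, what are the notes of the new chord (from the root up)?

E-flat up a major 3rd → G. New chord: G half-diminished seventh.
Root: G
Minor 3rd (3rd): B-flat
Diminished 5th (5th): D-flat
Minor 7th (7th): F

G, B-flat, D-flat, F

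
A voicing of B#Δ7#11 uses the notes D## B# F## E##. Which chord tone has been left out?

A##

The full B#Δ7#11 chord is B#, D##, F##, A##, E##.
Comparing with the voicing, the major 7th (7th) — A## — is absent.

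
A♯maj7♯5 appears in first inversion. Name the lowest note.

C##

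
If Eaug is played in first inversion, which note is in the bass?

Eaug = E–G#–B#. First inversion → third in the bass = G#.

G#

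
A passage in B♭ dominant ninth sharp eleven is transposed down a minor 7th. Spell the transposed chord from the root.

C, E, G, B-flat, D, F-sharp

A minor 7th down from B-flat is C, so the new chord is C dominant ninth sharp eleven.
root → C
3rd (major 3rd) → E
5th (perfect 5th) → G
7th (minor 7th) → B-flat
9th (major 9th) → D
11th (augmented 11th) → F-sharp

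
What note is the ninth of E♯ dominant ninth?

F-double-sharp

Root of E♯ dominant ninth = E-sharp. The 9th is a major 9th: E-sharp up a major 9th → F-double-sharp.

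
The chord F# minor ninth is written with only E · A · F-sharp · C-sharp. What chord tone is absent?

F# minor ninth = F-sharp, A, C-sharp, E, G-sharp. The voicing lacks the 9th (major 9th), G-sharp.

G-sharp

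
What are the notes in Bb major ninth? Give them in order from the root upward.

Bb major ninth is a major ninth built on Bb.
- root: Bb
- major 3rd: D
- perfect 5th: F
- major 7th: A
- major 9th: C

Bb – D – F – A – C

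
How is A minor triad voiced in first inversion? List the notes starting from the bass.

C  E  A

In root position, A minor triad is A–C–E.
First inversion puts the third (C) in the bass.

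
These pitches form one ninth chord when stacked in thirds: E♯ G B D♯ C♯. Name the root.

C♯

Arranged so that each adjacent pair is a third by letter name: C♯ – E♯ – G – B – D♯.
The bottom of that stack, C♯, is the root (this is C♯ dominant ninth flat five).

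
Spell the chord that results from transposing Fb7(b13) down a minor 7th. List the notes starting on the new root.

G♭ B♭ D♭ F♭ E𝄫

Transposed root: F♭ → G♭ (minor 7th down). So we spell G♭ dominant seventh flat thirteen:
- root: G♭
- major 3rd: B♭
- perfect 5th: D♭
- minor 7th: F♭
- minor 13th: E𝄫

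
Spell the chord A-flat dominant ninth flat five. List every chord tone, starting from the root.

Ab, C, Ebb, Gb, Bb

Root Ab, quality dominant ninth flat five:
root → Ab
3rd (major 3rd) → C
5th (diminished 5th) → Ebb
7th (minor 7th) → Gb
9th (major 9th) → Bb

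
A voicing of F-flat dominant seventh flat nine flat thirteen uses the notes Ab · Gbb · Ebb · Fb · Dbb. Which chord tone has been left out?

Cb

F-flat dominant seventh flat nine flat thirteen = Fb, Ab, Cb, Ebb, Gbb, Dbb. The voicing lacks the 5th (perfect 5th), Cb.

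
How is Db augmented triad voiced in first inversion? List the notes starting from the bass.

Db augmented triad = Db–F–A; first inversion → third (F) lowest.

F – A – Db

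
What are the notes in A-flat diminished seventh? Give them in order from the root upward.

A♭ C♭ E𝄫 G𝄫

A-flat diminished seventh: diminished seventh on A♭.
A♭ — root
C♭ — minor 3rd
E𝄫 — diminished 5th
G𝄫 — diminished 7th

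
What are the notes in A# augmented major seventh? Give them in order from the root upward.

A# augmented major seventh: augmented major seventh on A#.
root → A#
3rd (major 3rd) → C##
5th (augmented 5th) → E##
7th (major 7th) → G##

A# – C## – E## – G##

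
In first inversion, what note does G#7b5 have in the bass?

G#7b5 in root position is G#–B#–D–F#.
First inversion places the third in the bass, which is B#.

B#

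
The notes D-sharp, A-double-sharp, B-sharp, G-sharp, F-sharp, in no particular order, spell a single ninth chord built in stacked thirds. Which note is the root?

G-sharp

Arranged so that each adjacent pair is a third by letter name: G-sharp – B-sharp – D-sharp – F-sharp – A-double-sharp.
The bottom of that stack, G-sharp, is the root (this is G-sharp dominant seventh sharp nine).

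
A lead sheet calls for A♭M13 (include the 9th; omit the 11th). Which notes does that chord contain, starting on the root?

A♭ C E♭ G B♭ F

Root A♭, quality major thirteenth:
root → A♭
3rd (major 3rd) → C
5th (perfect 5th) → E♭
7th (major 7th) → G
9th (major 9th) → B♭
13th (major 13th) → F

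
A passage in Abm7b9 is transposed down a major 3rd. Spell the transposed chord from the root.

A major 3rd down from Ab is Fb, so the new chord is Fb minor seventh flat nine.
- root: Fb
- minor 3rd: Abb
- perfect 5th: Cb
- minor 7th: Ebb
- minor 9th: Gbb

Fb  Abb  Cb  Ebb  Gbb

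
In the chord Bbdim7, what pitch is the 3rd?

Root of Bbdim7 = Bb. The 3rd is a minor 3rd: Bb up a minor 3rd → Db.

Db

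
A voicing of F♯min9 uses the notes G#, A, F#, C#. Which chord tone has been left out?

E

F♯min9 = F#, A, C#, E, G#. The voicing lacks the 7th (minor 7th), E.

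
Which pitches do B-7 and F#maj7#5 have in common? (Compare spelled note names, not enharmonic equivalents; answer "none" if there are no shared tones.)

F#

B-7: B D F# A
F#maj7#5: F# A# C## E#
Common to both → F#.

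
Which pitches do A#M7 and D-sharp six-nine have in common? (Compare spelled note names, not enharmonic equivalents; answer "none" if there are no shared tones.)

A#M7: A♯ C𝄪 E♯ G𝄪
D-sharp six-nine: D♯ F𝄪 A♯ B♯ E♯
Common to both → A♯, E♯.

A♯  E♯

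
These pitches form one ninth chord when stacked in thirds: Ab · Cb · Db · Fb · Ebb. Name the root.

Db

Stacking in thirds gives Db – Fb – Ab – Cb – Ebb, so Db is the root — Db minor seventh flat nine.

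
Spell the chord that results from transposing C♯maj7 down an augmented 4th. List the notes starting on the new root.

Transposed root: C# → G (augmented 4th down). So we spell G major seventh:
- root: G
- major 3rd: B
- perfect 5th: D
- major 7th: F#

G – B – D – F#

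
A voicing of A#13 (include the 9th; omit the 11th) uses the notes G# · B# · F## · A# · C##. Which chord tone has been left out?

E#

The full A#13 chord is A#, C##, E#, G#, B#, F##.
Comparing with the voicing, the perfect 5th (5th) — E# — is absent.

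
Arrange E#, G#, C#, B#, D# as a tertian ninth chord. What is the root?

C#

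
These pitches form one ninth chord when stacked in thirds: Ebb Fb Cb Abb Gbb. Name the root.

Fb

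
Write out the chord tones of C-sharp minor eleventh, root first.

C-sharp, E, G-sharp, B, D-sharp, F-sharp

C-sharp minor eleventh is a minor eleventh built on C-sharp.
Root: C-sharp
Minor 3rd (3rd): E
Perfect 5th (5th): G-sharp
Minor 7th (7th): B
Major 9th (9th): D-sharp
Perfect 11th (11th): F-sharp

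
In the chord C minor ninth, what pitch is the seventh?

B-flat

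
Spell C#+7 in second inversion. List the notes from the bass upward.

G## B C# E#

C#+7 = C#–E#–G##–B; second inversion → fifth (G##) lowest.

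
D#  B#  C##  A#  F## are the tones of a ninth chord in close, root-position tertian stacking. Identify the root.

B#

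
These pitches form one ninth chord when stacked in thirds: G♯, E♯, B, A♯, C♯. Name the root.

A♯

Arranged so that each adjacent pair is a third by letter name: A♯ – C♯ – E♯ – G♯ – B.
The bottom of that stack, A♯, is the root (this is A♯ minor seventh flat nine).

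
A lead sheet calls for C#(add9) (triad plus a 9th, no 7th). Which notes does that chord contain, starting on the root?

C#(add9): added-ninth on C#.
C# — root
E# — major 3rd
G# — perfect 5th
D# — major 9th

C# – E# – G# – D#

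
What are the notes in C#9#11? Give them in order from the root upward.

C♯ – E♯ – G♯ – B – D♯ – F𝄪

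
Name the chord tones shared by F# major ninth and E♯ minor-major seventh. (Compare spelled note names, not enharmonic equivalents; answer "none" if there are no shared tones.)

E-sharp  G-sharp

F# major ninth: F-sharp A-sharp C-sharp E-sharp G-sharp
E♯ minor-major seventh: E-sharp G-sharp B-sharp D-double-sharp
Common to both → E-sharp, G-sharp.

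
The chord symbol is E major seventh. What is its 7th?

D#

Root of E major seventh = E. The 7th is a major 7th: E up a major 7th → D#.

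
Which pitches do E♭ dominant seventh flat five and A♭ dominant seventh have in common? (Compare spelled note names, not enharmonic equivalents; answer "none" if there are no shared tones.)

E-flat

E♭ dominant seventh flat five: E-flat G B-double-flat D-flat
A♭ dominant seventh: A-flat C E-flat G-flat
Common to both → E-flat.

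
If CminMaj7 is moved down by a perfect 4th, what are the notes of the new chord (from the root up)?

G – B♭ – D – F♯

A perfect 4th down from C is G, so the new chord is G minor-major seventh.
- root: G
- minor 3rd: B♭
- perfect 5th: D
- major 7th: F♯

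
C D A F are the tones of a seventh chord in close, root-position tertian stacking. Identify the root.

D

Stacking in thirds gives D – F – A – C, so D is the root — D minor seventh.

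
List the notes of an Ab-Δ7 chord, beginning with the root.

Ab – Cb – Eb – G

Root Ab, quality minor-major seventh:
- root: Ab
- minor 3rd: Cb
- perfect 5th: Eb
- major 7th: G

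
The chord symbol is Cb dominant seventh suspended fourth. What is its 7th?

Bbb

Cb dominant seventh suspended fourth is built on Cb; its 7th is a minor 7th above the root.
A seventh above C uses the letter B, and the minor 7th above Cb is Bbb.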